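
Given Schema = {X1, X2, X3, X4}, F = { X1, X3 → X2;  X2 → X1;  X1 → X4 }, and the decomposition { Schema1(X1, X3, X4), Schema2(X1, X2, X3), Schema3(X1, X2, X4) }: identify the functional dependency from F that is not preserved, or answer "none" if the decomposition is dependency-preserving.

none

X1, X3 → X2 lies within Schema2.
X2 → X1 lies within Schema2.
X1 → X4 lies within Schema1.
Every dependency is enforceable on the fragments, so the decomposition is dependency-preserving.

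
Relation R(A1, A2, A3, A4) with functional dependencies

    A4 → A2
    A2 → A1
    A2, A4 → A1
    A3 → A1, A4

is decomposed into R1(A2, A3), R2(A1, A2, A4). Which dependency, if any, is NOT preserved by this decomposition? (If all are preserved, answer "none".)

A3 → A1, A4

Check A3 → A1, A4: no single fragment contains all of {A1, A3, A4}, and the restricted closure of {A3} across the fragments never reaches {A1, A4}.
A4 → A2 is preserved.
A2 → A1 is preserved.
A2, A4 → A1 is preserved.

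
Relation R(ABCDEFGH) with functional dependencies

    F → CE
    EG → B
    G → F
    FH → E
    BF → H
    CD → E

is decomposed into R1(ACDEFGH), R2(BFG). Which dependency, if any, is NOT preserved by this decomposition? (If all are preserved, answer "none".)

Check BF → H: no single fragment contains all of {BFH}, and the restricted closure of {BF} across the fragments never reaches {H}.
F → CE is preserved.
EG → B is preserved.
G → F is preserved.
FH → E is preserved.
CD → E is preserved.

BF → H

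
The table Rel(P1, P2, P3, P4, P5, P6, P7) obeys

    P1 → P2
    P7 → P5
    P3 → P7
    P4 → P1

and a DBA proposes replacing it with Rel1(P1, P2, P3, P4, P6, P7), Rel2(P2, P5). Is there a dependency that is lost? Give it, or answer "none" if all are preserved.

P7 → P5

Check P7 → P5: no single fragment contains all of {P5, P7}, and the restricted closure of {P7} across the fragments never reaches {P5}.
P1 → P2 is preserved.
P3 → P7 is preserved.
P4 → P1 is preserved.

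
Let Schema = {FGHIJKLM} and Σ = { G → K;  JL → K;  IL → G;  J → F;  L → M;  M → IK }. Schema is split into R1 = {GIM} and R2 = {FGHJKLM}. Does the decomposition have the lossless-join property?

Yes

Common attributes: R1 ∩ R2 = {GM}.
Closure of {GM}: G → K applies, adding K; M → IK applies, adding I. So (GM)⁺ = {GIKM}.
This closure contains every attribute of R1, so R1 ∩ R2 → R1. The join is lossless.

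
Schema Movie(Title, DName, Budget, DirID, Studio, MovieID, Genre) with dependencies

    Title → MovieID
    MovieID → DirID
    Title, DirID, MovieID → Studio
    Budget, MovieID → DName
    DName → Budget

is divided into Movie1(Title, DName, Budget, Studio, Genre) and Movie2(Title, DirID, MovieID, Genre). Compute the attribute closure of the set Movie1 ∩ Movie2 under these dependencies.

Title, DirID, Studio, MovieID, Genre

Movie1 ∩ Movie2 = {Title, Genre}.
Title → MovieID applies, adding MovieID
MovieID → DirID applies, adding DirID
Title, DirID, MovieID → Studio applies, adding Studio
Closure: {Title, DirID, Studio, MovieID, Genre}.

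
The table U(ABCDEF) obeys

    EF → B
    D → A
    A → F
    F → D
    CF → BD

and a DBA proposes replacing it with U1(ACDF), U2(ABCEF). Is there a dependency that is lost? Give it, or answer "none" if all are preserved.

EF → B lies within U2.
D → A lies within U1.
A → F lies within U1.
F → D lies within U1.
CF → BD: restricted closure across fragments reaches BD.
Every dependency is enforceable on the fragments, so the decomposition is dependency-preserving.

none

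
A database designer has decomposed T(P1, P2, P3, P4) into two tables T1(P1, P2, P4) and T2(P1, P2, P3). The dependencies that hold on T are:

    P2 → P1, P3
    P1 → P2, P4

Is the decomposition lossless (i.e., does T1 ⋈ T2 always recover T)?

Common attributes: T1 ∩ T2 = {P1, P2}.
Closure of {P1, P2}: P2 → P1, P3 applies, adding P3; P1 → P2, P4 applies, adding P4. So (P1, P2)⁺ = {P1, P2, P3, P4}.
This closure contains every attribute of T1, so T1 ∩ T2 → T1. The join is lossless.

Yes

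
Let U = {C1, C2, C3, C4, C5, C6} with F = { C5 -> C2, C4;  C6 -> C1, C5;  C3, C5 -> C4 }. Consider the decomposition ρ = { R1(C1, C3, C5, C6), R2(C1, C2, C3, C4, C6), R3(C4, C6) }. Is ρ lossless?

Yes

Chase test. Columns are C1, C2, C3, C4, C5, C6; row i has aⱼ where attribute j ∈ Ri, else bᵢⱼ.
Initial tableau (one row per fragment):
  row 1: a1 b12 a3 b14 a5 a6
  row 2: a1 a2 a3 a4 b25 a6
  row 3: b31 b32 b33 a4 b35 a6
Rows 1 and 2 agree on C6; apply C6→C1, C5 and equate their C1, C5 entries.
Rows 1 and 3 agree on C6; apply C6→C1, C5 and equate their C1, C5 entries.
Rows 1 and 2 agree on C3, C5; apply C3, C5→C4 and equate their C4 entries.
Rows 1 and 2 agree on C5; apply C5→C2, C4 and equate their C2, C4 entries.
Rows 1 and 3 agree on C5; apply C5→C2, C4 and equate their C2, C4 entries.
Row 1 is now all distinguished symbols — the join is lossless.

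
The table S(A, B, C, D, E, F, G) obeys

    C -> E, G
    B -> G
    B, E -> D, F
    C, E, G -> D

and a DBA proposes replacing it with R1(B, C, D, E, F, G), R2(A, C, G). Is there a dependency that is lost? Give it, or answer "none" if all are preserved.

C → E, G lies within R1.
B → G lies within R1.
B, E → D, F lies within R1.
C, E, G → D lies within R1.
Every dependency is enforceable on the fragments, so the decomposition is dependency-preserving.

none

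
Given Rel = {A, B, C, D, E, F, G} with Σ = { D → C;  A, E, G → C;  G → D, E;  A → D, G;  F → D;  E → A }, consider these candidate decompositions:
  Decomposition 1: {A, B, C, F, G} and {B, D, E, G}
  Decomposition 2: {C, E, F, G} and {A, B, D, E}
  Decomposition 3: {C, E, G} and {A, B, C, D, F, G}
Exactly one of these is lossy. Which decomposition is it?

Decomposition 1: common = {B, G}, closure = {A, B, C, D, E, G} → lossless.
Decomposition 2: common = {E}, closure = {A, C, D, E, G} → lossy.
Decomposition 3: common = {C, G}, closure = {A, C, D, E, G} → lossless.

Decomposition 2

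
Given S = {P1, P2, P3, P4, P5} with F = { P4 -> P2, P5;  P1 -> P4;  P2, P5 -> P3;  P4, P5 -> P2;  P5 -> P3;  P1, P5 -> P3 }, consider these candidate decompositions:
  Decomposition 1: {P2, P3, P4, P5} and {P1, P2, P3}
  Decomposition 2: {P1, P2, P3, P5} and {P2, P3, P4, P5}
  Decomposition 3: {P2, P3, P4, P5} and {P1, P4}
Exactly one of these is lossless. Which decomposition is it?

Decomposition 1: common = {P2, P3}, closure = {P2, P3} → lossy.
Decomposition 2: common = {P2, P3, P5}, closure = {P2, P3, P5} → lossy.
Decomposition 3: common = {P4}, closure = {P2, P3, P4, P5} → lossless.

Decomposition 3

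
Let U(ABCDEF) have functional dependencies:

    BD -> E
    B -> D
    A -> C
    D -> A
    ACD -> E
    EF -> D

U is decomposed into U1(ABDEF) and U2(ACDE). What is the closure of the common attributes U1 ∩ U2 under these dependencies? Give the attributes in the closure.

U1 ∩ U2 = {ADE}.
A → C applies, adding C
Closure: {ACDE}.

ACDE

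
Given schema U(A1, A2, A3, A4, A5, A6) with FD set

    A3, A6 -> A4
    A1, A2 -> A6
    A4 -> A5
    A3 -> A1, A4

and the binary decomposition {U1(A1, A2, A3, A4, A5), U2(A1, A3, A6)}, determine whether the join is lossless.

No

Common attributes: U1 ∩ U2 = {A1, A3}.
Closure of {A1, A3}: A3 → A1, A4 applies, adding A4; A4 → A5 applies, adding A5. So (A1, A3)⁺ = {A1, A3, A4, A5}.
The closure contains neither all of U1 = {A1, A2, A3, A4, A5} nor all of U2 = {A1, A3, A6}, so the common attributes are not a superkey of either fragment. The join is lossy.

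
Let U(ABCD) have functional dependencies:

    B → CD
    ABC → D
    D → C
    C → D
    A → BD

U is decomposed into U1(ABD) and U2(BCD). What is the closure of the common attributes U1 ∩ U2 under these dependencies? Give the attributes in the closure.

U1 ∩ U2 = {BD}.
B → CD applies, adding C
Closure: {BCD}.

BCD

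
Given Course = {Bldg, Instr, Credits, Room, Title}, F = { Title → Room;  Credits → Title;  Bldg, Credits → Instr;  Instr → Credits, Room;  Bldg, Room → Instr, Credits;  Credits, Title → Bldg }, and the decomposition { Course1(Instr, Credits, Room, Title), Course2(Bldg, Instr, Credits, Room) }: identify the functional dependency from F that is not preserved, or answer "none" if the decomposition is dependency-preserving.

Title → Room lies within Course1.
Credits → Title lies within Course1.
Bldg, Credits → Instr lies within Course2.
Instr → Credits, Room lies within Course1.
Bldg, Room → Instr, Credits lies within Course2.
Credits, Title → Bldg: restricted closure across fragments reaches Bldg.
Every dependency is enforceable on the fragments, so the decomposition is dependency-preserving.

none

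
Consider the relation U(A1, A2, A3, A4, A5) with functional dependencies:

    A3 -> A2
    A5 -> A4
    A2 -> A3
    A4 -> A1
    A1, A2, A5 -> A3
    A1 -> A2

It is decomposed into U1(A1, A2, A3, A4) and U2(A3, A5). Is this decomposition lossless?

Common attributes: U1 ∩ U2 = {A3}.
Closure of {A3}: A3 → A2 applies, adding A2. So (A3)⁺ = {A2, A3}.
The closure contains neither all of U1 = {A1, A2, A3, A4} nor all of U2 = {A3, A5}, so the common attributes are not a superkey of either fragment. The join is lossy.

No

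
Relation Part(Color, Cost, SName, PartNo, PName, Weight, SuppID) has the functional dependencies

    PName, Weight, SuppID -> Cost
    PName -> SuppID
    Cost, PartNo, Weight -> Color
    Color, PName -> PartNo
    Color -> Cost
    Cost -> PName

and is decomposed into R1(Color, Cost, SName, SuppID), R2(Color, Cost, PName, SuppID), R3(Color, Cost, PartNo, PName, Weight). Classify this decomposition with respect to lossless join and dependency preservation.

Lossless test (chase): Rows 2 and 3 agree on PName; apply PName→SuppID and equate their SuppID entries. Rows 2 and 3 agree on Color, PName; apply Color, PName→PartNo and equate their PartNo entries. Rows 1 and 2 agree on Cost; apply Cost→PName and equate their PName entries. Rows 1 and 2 agree on Color, PName; apply Color, PName→PartNo and equate their PartNo entries. No row becomes fully distinguished — the join is lossy.
Dependency preservation: PName, Weight, SuppID → Cost is not contained in any single fragment, but the restricted closure of its left-hand side across the fragments still reaches the right-hand side; the remaining FDs each lie inside some fragment. All dependencies are preserved.

lossy but dependency-preserving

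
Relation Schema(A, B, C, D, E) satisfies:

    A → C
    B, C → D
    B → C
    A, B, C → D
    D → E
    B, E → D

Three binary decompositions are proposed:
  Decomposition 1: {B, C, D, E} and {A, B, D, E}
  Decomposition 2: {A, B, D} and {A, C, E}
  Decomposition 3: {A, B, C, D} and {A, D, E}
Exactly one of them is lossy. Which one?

Decomposition 1: common = {B, D, E}, closure = {B, C, D, E} → lossless.
Decomposition 2: common = {A}, closure = {A, C} → lossy.
Decomposition 3: common = {A, D}, closure = {A, C, D, E} → lossless.

Decomposition 2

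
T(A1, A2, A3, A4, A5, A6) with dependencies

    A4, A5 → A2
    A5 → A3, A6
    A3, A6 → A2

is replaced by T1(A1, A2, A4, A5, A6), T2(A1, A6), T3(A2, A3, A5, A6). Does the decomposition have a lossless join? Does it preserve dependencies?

Lossless test (chase): Rows 1 and 3 agree on A5; apply A5→A3, A6 and equate their A3, A6 entries. Row 1 is now all distinguished symbols — the join is lossless.
Dependency preservation: every FD's attributes lie within a single fragment, so each can be enforced locally — preserved.

lossless and dependency-preserving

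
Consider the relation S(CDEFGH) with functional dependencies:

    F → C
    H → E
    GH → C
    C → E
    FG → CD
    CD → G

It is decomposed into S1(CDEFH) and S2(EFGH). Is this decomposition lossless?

No

Common attributes: S1 ∩ S2 = {EFH}.
Closure of {EFH}: F → C applies, adding C. So (EFH)⁺ = {CEFH}.
The closure contains neither all of S1 = {CDEFH} nor all of S2 = {EFGH}, so the common attributes are not a superkey of either fragment. The join is lossy.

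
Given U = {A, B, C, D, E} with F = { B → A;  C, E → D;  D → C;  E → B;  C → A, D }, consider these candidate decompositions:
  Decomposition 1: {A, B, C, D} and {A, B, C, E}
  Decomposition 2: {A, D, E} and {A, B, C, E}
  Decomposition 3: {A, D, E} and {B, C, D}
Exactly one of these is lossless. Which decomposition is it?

Decomposition 1: common = {A, B, C}, closure = {A, B, C, D} → lossless.
Decomposition 2: common = {A, E}, closure = {A, B, E} → lossy.
Decomposition 3: common = {D}, closure = {A, C, D} → lossy.

Decomposition 1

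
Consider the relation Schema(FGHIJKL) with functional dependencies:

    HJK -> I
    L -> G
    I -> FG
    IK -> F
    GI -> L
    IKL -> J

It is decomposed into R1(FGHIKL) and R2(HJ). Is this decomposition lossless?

No

Common attributes: R1 ∩ R2 = {H}.
No dependency enlarges {H}, so (H)⁺ = {H}.
The closure contains neither all of R1 = {FGHIKL} nor all of R2 = {HJ}, so the common attributes are not a superkey of either fragment. The join is lossy.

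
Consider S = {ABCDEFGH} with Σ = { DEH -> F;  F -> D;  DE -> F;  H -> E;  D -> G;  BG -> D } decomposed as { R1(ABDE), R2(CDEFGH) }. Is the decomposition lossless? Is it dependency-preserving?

lossy and not dependency-preserving

Lossless test: (DE)⁺ = {DEFG}, which is a superkey of neither fragment — lossy.
Dependency preservation: the restricted closure of {BG} across the fragments never reaches {D}, so BG → D cannot be enforced without a join — not preserved.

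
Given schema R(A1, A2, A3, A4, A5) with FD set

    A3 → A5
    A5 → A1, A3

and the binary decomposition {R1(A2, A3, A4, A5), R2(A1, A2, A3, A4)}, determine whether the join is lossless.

Yes

Common attributes: R1 ∩ R2 = {A2, A3, A4}.
Closure of {A2, A3, A4}: A3 → A5 applies, adding A5; A5 → A1, A3 applies, adding A1. So (A2, A3, A4)⁺ = {A1, A2, A3, A4, A5}.
This closure contains every attribute of R1, so R1 ∩ R2 → R1. The join is lossless.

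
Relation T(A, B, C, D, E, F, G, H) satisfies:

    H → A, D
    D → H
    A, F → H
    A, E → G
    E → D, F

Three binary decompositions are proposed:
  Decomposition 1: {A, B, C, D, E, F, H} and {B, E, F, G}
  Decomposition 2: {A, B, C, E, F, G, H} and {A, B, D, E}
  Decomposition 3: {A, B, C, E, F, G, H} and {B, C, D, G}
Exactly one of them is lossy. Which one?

Decomposition 1: common = {B, E, F}, closure = {A, B, D, E, F, G, H} → lossless.
Decomposition 2: common = {A, B, E}, closure = {A, B, D, E, F, G, H} → lossless.
Decomposition 3: common = {B, C, G}, closure = {B, C, G} → lossy.

Decomposition 3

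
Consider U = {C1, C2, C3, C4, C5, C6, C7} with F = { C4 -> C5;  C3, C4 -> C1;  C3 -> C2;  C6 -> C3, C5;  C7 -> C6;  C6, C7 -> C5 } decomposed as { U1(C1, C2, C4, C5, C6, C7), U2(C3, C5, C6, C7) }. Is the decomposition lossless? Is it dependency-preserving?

lossless but not dependency-preserving

Lossless test: (C5, C6, C7)⁺ = {C2, C3, C5, C6, C7}, which contains all of one fragment — lossless.
Dependency preservation: the restricted closure of {C3, C4} across the fragments never reaches {C1}, so C3, C4 → C1 cannot be enforced without a join — not preserved.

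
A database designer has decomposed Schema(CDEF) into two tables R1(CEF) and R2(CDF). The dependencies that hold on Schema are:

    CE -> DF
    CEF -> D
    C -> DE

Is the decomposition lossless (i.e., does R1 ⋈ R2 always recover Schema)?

Yes

Common attributes: R1 ∩ R2 = {CF}.
Closure of {CF}: C → DE applies, adding DE. So (CF)⁺ = {CDEF}.
This closure contains every attribute of R1, so R1 ∩ R2 → R1. The join is lossless.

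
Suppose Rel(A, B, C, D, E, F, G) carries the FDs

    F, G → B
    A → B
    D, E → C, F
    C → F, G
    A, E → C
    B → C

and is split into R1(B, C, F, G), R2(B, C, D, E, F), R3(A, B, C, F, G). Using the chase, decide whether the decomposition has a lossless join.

No

Chase test. Columns are A, B, C, D, E, F, G; row i has aⱼ where attribute j ∈ Ri, else bᵢⱼ.
Initial tableau (one row per fragment):
  row 1: b11 a2 a3 b14 b15 a6 a7
  row 2: b21 a2 a3 a4 a5 a6 b27
  row 3: a1 a2 a3 b34 b35 a6 a7
Rows 1 and 2 agree on C; apply C→F, G and equate their F, G entries.
No row becomes fully distinguished — the join is lossy.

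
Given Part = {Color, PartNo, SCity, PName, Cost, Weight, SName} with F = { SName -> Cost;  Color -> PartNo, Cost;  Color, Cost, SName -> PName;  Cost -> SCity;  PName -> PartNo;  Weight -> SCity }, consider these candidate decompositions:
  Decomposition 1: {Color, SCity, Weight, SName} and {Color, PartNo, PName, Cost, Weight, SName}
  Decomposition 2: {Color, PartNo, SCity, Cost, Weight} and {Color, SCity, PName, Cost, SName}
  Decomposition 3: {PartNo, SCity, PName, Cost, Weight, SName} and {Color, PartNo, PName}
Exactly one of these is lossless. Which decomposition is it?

Decomposition 1

Decomposition 1: common = {Color, Weight, SName}, closure = {Color, PartNo, SCity, PName, Cost, Weight, SName} → lossless.
Decomposition 2: common = {Color, SCity, Cost}, closure = {Color, PartNo, SCity, Cost} → lossy.
Decomposition 3: common = {PartNo, PName}, closure = {PartNo, PName} → lossy.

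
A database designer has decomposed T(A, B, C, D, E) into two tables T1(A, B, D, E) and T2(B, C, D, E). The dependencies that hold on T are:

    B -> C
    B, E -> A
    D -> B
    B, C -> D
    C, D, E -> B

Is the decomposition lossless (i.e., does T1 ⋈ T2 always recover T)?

Common attributes: T1 ∩ T2 = {B, D, E}.
Closure of {B, D, E}: B → C applies, adding C; B, E → A applies, adding A. So (B, D, E)⁺ = {A, B, C, D, E}.
This closure contains every attribute of T1, so T1 ∩ T2 → T1. The join is lossless.

Yes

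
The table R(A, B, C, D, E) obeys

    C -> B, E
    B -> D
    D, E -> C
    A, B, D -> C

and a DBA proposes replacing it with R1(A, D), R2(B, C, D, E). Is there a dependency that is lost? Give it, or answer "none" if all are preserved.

Check A, B, D → C: no single fragment contains all of {A, B, C, D}, and the restricted closure of {A, B, D} across the fragments never reaches {C}.
C → B, E is preserved.
B → D is preserved.
D, E → C is preserved.

A, B, D -> C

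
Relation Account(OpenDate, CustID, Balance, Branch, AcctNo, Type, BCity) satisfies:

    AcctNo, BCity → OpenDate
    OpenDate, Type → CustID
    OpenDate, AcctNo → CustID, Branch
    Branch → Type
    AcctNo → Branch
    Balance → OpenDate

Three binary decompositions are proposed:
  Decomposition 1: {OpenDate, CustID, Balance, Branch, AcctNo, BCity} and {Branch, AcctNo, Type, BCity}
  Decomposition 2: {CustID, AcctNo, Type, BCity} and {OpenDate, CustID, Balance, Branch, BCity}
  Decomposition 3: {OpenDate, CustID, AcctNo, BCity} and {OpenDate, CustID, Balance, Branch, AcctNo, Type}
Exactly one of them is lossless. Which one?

Decomposition 1: common = {Branch, AcctNo, BCity}, closure = {OpenDate, CustID, Branch, AcctNo, Type, BCity} → lossless.
Decomposition 2: common = {CustID, BCity}, closure = {CustID, BCity} → lossy.
Decomposition 3: common = {OpenDate, CustID, AcctNo}, closure = {OpenDate, CustID, Branch, AcctNo, Type} → lossy.

Decomposition 1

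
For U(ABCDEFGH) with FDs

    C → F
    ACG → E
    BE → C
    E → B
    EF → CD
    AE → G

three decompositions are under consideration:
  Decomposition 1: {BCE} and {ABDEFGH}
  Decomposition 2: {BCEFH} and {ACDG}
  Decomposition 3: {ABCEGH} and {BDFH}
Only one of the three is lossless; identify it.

Decomposition 1: common = {BE}, closure = {BCDEF} → lossless.
Decomposition 2: common = {C}, closure = {CF} → lossy.
Decomposition 3: common = {BH}, closure = {BH} → lossy.

Decomposition 1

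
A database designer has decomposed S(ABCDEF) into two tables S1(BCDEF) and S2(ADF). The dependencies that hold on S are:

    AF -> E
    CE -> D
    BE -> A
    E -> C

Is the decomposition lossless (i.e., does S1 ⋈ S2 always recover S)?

Common attributes: S1 ∩ S2 = {DF}.
No dependency enlarges {DF}, so (DF)⁺ = {DF}.
The closure contains neither all of S1 = {BCDEF} nor all of S2 = {ADF}, so the common attributes are not a superkey of either fragment. The join is lossy.

No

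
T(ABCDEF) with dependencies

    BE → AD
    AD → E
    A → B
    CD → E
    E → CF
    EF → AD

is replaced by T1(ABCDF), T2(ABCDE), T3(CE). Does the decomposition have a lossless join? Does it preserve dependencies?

lossless and dependency-preserving

Lossless test (chase): Rows 1 and 2 agree on AD; apply AD→E and equate their E entries. Rows 1 and 2 agree on E; apply E→CF and equate their CF entries. Rows 1 and 3 agree on E; apply E→CF and equate their CF entries. Rows 1 and 3 agree on EF; apply EF→AD and equate their AD entries. Rows 1 and 3 agree on A; apply A→B and equate their B entries. Row 1 is now all distinguished symbols — the join is lossless.
Dependency preservation: E → CF; EF → AD are not contained in any single fragment, but the restricted closure of each left-hand side across the fragments still reaches the right-hand side; the remaining FDs each lie inside some fragment. All dependencies are preserved.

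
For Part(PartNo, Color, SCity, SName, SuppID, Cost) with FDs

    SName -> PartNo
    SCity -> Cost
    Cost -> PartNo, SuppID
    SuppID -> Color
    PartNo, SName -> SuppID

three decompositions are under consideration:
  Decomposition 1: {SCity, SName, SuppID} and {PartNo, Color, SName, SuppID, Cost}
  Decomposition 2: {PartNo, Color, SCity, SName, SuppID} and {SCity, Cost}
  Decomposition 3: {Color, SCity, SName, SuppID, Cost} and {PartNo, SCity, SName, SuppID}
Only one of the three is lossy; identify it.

Decomposition 1

Decomposition 1: common = {SName, SuppID}, closure = {PartNo, Color, SName, SuppID} → lossy.
Decomposition 2: common = {SCity}, closure = {PartNo, Color, SCity, SuppID, Cost} → lossless.
Decomposition 3: common = {SCity, SName, SuppID}, closure = {PartNo, Color, SCity, SName, SuppID, Cost} → lossless.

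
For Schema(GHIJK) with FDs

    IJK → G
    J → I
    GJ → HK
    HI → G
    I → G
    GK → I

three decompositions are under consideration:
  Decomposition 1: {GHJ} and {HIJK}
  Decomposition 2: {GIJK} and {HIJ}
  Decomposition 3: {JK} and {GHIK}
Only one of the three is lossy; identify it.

Decomposition 1: common = {HJ}, closure = {GHIJK} → lossless.
Decomposition 2: common = {IJ}, closure = {GHIJK} → lossless.
Decomposition 3: common = {K}, closure = {K} → lossy.

Decomposition 3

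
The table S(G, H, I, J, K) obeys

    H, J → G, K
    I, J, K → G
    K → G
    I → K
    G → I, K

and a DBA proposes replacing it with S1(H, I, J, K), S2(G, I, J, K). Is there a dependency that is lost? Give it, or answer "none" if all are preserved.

H, J → G, K: restricted closure across fragments reaches G, K.
I, J, K → G lies within S2.
K → G lies within S2.
I → K lies within S1.
G → I, K lies within S2.
Every dependency is enforceable on the fragments, so the decomposition is dependency-preserving.

none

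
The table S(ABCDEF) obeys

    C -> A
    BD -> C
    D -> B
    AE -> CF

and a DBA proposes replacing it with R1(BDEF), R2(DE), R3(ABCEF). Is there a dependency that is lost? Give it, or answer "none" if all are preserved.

Check BD → C: no single fragment contains all of {BCD}, and the restricted closure of {BD} across the fragments never reaches {C}.
C → A is preserved.
D → B is preserved.
AE → CF is preserved.

BD -> C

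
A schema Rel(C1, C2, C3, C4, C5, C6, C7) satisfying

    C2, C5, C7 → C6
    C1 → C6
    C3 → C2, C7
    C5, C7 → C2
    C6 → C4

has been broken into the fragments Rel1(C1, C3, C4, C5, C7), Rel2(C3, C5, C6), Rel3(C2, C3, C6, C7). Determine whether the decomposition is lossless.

Chase test. Columns are C1, C2, C3, C4, C5, C6, C7; row i has aⱼ where attribute j ∈ Reli, else bᵢⱼ.
Initial tableau (one row per fragment):
  row 1: a1 b12 a3 a4 a5 b16 a7
  row 2: b21 b22 a3 b24 a5 a6 b27
  row 3: b31 a2 a3 b34 b35 a6 a7
Rows 1 and 2 agree on C3; apply C3→C2, C7 and equate their C2, C7 entries.
Rows 1 and 3 agree on C3; apply C3→C2, C7 and equate their C2, C7 entries.
Rows 2 and 3 agree on C6; apply C6→C4 and equate their C4 entries.
Rows 1 and 2 agree on C2, C5, C7; apply C2, C5, C7→C6 and equate their C6 entries.
Rows 1 and 2 agree on C6; apply C6→C4 and equate their C4 entries.
Row 1 is now all distinguished symbols — the join is lossless.

Yes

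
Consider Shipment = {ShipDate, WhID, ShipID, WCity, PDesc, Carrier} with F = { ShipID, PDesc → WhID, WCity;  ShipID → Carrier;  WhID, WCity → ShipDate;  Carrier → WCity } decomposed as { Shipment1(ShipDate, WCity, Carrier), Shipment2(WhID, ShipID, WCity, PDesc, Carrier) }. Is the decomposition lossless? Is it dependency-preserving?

Lossless test: (WCity, Carrier)⁺ = {WCity, Carrier}, which is a superkey of neither fragment — lossy.
Dependency preservation: the restricted closure of {WhID, WCity} across the fragments never reaches {ShipDate}, so WhID, WCity → ShipDate cannot be enforced without a join — not preserved.

lossy and not dependency-preserving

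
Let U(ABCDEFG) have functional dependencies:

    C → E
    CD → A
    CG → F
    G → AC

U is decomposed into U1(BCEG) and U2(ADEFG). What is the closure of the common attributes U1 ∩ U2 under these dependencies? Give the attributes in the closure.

U1 ∩ U2 = {EG}.
G → AC applies, adding AC
CG → F applies, adding F
Closure: {ACEFG}.

ACEFG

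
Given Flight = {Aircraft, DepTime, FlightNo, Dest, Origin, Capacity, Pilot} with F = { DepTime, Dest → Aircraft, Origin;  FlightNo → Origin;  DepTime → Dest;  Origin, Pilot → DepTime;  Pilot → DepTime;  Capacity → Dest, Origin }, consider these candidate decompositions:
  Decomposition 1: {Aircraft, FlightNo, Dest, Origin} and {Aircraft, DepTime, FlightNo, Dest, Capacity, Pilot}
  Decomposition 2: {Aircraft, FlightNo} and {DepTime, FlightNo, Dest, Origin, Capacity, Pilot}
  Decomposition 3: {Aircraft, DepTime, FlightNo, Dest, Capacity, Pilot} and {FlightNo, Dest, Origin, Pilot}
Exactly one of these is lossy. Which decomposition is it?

Decomposition 1: common = {Aircraft, FlightNo, Dest}, closure = {Aircraft, FlightNo, Dest, Origin} → lossless.
Decomposition 2: common = {FlightNo}, closure = {FlightNo, Origin} → lossy.
Decomposition 3: common = {FlightNo, Dest, Pilot}, closure = {Aircraft, DepTime, FlightNo, Dest, Origin, Pilot} → lossless.

Decomposition 2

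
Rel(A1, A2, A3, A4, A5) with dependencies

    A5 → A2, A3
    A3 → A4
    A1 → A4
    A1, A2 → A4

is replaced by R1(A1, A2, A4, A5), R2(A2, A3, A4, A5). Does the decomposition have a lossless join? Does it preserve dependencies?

lossless and dependency-preserving

Lossless test: (A2, A4, A5)⁺ = {A2, A3, A4, A5}, which contains all of one fragment — lossless.
Dependency preservation: every FD's attributes lie within a single fragment, so each can be enforced locally — preserved.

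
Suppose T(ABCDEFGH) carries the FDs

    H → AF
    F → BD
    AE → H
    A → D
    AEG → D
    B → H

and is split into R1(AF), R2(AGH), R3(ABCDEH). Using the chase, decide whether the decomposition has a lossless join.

Chase test. Columns are ABCDEFGH; row i has aⱼ where attribute j ∈ Ri, else bᵢⱼ.
Initial tableau (one row per fragment):
  row 1: a1 b12 b13 b14 b15 a6 b17 b18
  row 2: a1 b22 b23 b24 b25 b26 a7 a8
  row 3: a1 a2 a3 a4 a5 b36 b37 a8
Rows 2 and 3 agree on H; apply H→AF and equate their AF entries.
Rows 2 and 3 agree on F; apply F→BD and equate their BD entries.
Rows 1 and 2 agree on A; apply A→D and equate their D entries.
No row becomes fully distinguished — the join is lossy.

No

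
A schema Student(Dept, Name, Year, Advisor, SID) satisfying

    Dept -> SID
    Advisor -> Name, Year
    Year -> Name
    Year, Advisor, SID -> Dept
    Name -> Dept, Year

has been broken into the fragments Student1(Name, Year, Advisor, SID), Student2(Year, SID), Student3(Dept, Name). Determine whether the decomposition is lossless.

Yes

Chase test. Columns are Dept, Name, Year, Advisor, SID; row i has aⱼ where attribute j ∈ Studenti, else bᵢⱼ.
Initial tableau (one row per fragment):
  row 1: b11 a2 a3 a4 a5
  row 2: b21 b22 a3 b24 a5
  row 3: a1 a2 b33 b34 b35
Rows 1 and 2 agree on Year; apply Year→Name and equate their Name entries.
Rows 1 and 2 agree on Name; apply Name→Dept, Year and equate their Dept, Year entries.
Rows 1 and 3 agree on Name; apply Name→Dept, Year and equate their Dept, Year entries.
Rows 1 and 3 agree on Dept; apply Dept→SID and equate their SID entries.
Row 1 is now all distinguished symbols — the join is lossless.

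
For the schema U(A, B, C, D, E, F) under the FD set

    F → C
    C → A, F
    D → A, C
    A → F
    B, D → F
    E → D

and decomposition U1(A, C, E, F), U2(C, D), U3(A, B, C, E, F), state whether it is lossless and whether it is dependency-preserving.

Lossless test (chase): Rows 1 and 2 agree on C; apply C→A, F and equate their A, F entries. Rows 1 and 3 agree on E; apply E→D and equate their D entries. No row becomes fully distinguished — the join is lossy.
Dependency preservation: the restricted closure of {E} across the fragments never reaches {D}, so E → D cannot be enforced without a join — not preserved.

lossy and not dependency-preserving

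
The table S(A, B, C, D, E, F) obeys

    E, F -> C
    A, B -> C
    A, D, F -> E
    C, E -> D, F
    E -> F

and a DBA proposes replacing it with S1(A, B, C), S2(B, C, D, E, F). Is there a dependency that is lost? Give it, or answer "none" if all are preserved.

Check A, D, F → E: no single fragment contains all of {A, D, E, F}, and the restricted closure of {A, D, F} across the fragments never reaches {E}.
E, F → C is preserved.
A, B → C is preserved.
C, E → D, F is preserved.
E → F is preserved.

A, D, F -> E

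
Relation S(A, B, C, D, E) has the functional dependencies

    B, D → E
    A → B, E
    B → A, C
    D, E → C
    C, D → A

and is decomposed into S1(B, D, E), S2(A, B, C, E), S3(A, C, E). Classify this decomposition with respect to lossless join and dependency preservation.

lossless but not dependency-preserving

Lossless test (chase): Rows 2 and 3 agree on A; apply A→B, E and equate their B, E entries. Rows 1 and 2 agree on B; apply B→A, C and equate their A, C entries. Row 1 is now all distinguished symbols — the join is lossless.
Dependency preservation: the restricted closure of {C, D} across the fragments never reaches {A}, so C, D → A cannot be enforced without a join — not preserved.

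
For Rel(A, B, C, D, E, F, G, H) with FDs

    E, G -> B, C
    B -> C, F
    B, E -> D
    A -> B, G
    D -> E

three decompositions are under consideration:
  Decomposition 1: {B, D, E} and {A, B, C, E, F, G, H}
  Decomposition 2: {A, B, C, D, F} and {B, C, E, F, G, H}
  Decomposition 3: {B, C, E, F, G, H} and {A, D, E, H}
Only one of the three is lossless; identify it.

Decomposition 1: common = {B, E}, closure = {B, C, D, E, F} → lossless.
Decomposition 2: common = {B, C, F}, closure = {B, C, F} → lossy.
Decomposition 3: common = {E, H}, closure = {E, H} → lossy.

Decomposition 1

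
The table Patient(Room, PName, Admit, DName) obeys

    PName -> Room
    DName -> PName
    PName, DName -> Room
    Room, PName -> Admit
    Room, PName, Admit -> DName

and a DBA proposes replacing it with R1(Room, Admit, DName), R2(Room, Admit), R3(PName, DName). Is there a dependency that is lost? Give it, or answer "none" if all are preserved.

none

PName → Room: restricted closure across fragments reaches Room.
DName → PName lies within R3.
PName, DName → Room: restricted closure across fragments reaches Room.
Room, PName → Admit: restricted closure across fragments reaches Admit.
Room, PName, Admit → DName: restricted closure across fragments reaches DName.
Every dependency is enforceable on the fragments, so the decomposition is dependency-preserving.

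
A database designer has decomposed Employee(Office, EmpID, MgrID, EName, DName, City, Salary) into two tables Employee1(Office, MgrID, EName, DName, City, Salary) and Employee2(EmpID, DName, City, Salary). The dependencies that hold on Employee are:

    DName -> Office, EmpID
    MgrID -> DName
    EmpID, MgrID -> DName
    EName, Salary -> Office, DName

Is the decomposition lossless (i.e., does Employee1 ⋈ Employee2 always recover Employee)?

Common attributes: Employee1 ∩ Employee2 = {DName, City, Salary}.
Closure of {DName, City, Salary}: DName → Office, EmpID applies, adding Office, EmpID. So (DName, City, Salary)⁺ = {Office, EmpID, DName, City, Salary}.
This closure contains every attribute of Employee2, so Employee1 ∩ Employee2 → Employee2. The join is lossless.

Yes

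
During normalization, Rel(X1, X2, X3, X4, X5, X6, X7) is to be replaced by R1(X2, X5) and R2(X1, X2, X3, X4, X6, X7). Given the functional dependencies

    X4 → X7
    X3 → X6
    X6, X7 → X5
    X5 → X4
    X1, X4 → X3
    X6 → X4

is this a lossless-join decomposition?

Common attributes: R1 ∩ R2 = {X2}.
No dependency enlarges {X2}, so (X2)⁺ = {X2}.
The closure contains neither all of R1 = {X2, X5} nor all of R2 = {X1, X2, X3, X4, X6, X7}, so the common attributes are not a superkey of either fragment. The join is lossy.

No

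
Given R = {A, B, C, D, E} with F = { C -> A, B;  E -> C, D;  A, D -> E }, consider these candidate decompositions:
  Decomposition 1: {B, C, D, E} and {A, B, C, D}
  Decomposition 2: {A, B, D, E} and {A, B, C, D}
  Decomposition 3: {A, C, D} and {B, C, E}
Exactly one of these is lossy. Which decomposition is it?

Decomposition 3

Decomposition 1: common = {B, C, D}, closure = {A, B, C, D, E} → lossless.
Decomposition 2: common = {A, B, D}, closure = {A, B, C, D, E} → lossless.
Decomposition 3: common = {C}, closure = {A, B, C} → lossy.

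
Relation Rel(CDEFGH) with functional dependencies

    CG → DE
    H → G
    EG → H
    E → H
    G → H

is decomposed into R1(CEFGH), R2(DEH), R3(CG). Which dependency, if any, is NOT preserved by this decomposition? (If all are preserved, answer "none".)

CG → DE

Check CG → DE: no single fragment contains all of {CDEG}, and the restricted closure of {CG} across the fragments never reaches {DE}.
H → G is preserved.
EG → H is preserved.
E → H is preserved.
G → H is preserved.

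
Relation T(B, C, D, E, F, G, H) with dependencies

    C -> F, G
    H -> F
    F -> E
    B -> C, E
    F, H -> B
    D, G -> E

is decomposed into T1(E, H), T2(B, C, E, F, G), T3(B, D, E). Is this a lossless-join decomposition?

No

Chase test. Columns are B, C, D, E, F, G, H; row i has aⱼ where attribute j ∈ Ti, else bᵢⱼ.
Initial tableau (one row per fragment):
  row 1: b11 b12 b13 a4 b15 b16 a7
  row 2: a1 a2 b23 a4 a5 a6 b27
  row 3: a1 b32 a3 a4 b35 b36 b37
Rows 2 and 3 agree on B; apply B→C, E and equate their C, E entries.
Rows 2 and 3 agree on C; apply C→F, G and equate their F, G entries.
No row becomes fully distinguished — the join is lossy.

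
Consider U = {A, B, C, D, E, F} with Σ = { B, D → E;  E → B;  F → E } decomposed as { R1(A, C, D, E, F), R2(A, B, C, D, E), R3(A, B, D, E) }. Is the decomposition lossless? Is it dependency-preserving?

lossless and dependency-preserving

Lossless test (chase): Rows 1 and 2 agree on E; apply E→B and equate their B entries. Row 1 is now all distinguished symbols — the join is lossless.
Dependency preservation: every FD's attributes lie within a single fragment, so each can be enforced locally — preserved.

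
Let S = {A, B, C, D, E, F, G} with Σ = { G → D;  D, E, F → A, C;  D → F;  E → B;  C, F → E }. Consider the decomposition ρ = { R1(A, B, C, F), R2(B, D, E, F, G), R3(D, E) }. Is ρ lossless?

No

Chase test. Columns are A, B, C, D, E, F, G; row i has aⱼ where attribute j ∈ Ri, else bᵢⱼ.
Initial tableau (one row per fragment):
  row 1: a1 a2 a3 b14 b15 a6 b17
  row 2: b21 a2 b23 a4 a5 a6 a7
  row 3: b31 b32 b33 a4 a5 b36 b37
Rows 2 and 3 agree on D; apply D→F and equate their F entries.
Rows 2 and 3 agree on E; apply E→B and equate their B entries.
Rows 2 and 3 agree on D, E, F; apply D, E, F→A, C and equate their A, C entries.
No row becomes fully distinguished — the join is lossy.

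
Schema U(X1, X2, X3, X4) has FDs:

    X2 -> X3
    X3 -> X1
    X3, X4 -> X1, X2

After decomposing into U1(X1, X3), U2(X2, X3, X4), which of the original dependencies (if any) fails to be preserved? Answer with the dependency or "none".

X2 → X3 lies within U2.
X3 → X1 lies within U1.
X3, X4 → X1, X2: restricted closure across fragments reaches X1, X2.
Every dependency is enforceable on the fragments, so the decomposition is dependency-preserving.

none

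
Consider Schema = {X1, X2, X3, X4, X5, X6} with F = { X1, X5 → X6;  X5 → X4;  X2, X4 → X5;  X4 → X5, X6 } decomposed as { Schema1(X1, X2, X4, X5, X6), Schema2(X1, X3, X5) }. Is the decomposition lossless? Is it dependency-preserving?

Lossless test: (X1, X5)⁺ = {X1, X4, X5, X6}, which is a superkey of neither fragment — lossy.
Dependency preservation: every FD's attributes lie within a single fragment, so each can be enforced locally — preserved.

lossy but dependency-preserving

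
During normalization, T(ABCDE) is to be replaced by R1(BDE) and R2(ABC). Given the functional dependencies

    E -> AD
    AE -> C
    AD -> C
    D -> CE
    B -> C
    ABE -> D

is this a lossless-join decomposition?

Common attributes: R1 ∩ R2 = {B}.
Closure of {B}: B → C applies, adding C. So (B)⁺ = {BC}.
The closure contains neither all of R1 = {BDE} nor all of R2 = {ABC}, so the common attributes are not a superkey of either fragment. The join is lossy.

No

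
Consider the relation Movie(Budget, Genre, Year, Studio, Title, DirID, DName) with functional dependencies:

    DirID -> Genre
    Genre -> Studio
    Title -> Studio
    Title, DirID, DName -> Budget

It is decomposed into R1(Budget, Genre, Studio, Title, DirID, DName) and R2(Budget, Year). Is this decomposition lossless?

No

Common attributes: R1 ∩ R2 = {Budget}.
No dependency enlarges {Budget}, so (Budget)⁺ = {Budget}.
The closure contains neither all of R1 = {Budget, Genre, Studio, Title, DirID, DName} nor all of R2 = {Budget, Year}, so the common attributes are not a superkey of either fragment. The join is lossy.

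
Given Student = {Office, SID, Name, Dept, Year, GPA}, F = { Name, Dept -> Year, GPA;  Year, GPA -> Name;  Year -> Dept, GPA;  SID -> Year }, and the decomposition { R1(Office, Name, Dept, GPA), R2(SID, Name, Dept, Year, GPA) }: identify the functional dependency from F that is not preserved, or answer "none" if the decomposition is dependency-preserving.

none

Name, Dept → Year, GPA lies within R2.
Year, GPA → Name lies within R2.
Year → Dept, GPA lies within R2.
SID → Year lies within R2.
Every dependency is enforceable on the fragments, so the decomposition is dependency-preserving.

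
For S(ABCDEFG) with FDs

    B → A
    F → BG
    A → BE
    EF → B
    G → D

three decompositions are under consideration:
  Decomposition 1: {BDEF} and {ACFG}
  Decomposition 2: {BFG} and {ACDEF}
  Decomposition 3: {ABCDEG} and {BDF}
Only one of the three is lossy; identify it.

Decomposition 3

Decomposition 1: common = {F}, closure = {ABDEFG} → lossless.
Decomposition 2: common = {F}, closure = {ABDEFG} → lossless.
Decomposition 3: common = {BD}, closure = {ABDE} → lossy.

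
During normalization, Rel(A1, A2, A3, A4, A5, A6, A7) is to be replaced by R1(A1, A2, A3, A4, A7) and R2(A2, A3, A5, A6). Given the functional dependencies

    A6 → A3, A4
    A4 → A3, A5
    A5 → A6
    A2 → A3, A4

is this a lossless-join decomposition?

Yes

Common attributes: R1 ∩ R2 = {A2, A3}.
Closure of {A2, A3}: A2 → A3, A4 applies, adding A4; A4 → A3, A5 applies, adding A5; A5 → A6 applies, adding A6. So (A2, A3)⁺ = {A2, A3, A4, A5, A6}.
This closure contains every attribute of R2, so R1 ∩ R2 → R2. The join is lossless.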